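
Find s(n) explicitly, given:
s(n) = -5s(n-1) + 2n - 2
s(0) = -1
First-order linear with linear forcing.
Homogeneous solution: s_h(n) = A·(-5)^n.
Try particular s_p(n) = pn + q. Substituting:
  pn + q = -5(p(n-1) + q) + 2n - 2.
Matching the n-coefficient: p = -5p + 2 ⇒ p = \frac{1}{3}.
Matching constants: q = 5p - 5q - 2 ⇒ q = - \frac{1}{18}.
General: s(n) = A·(-5)^n + \frac{n}{3} - \frac{1}{18}.
Apply s(0) = -1: A - \frac{1}{18} = -1 ⇒ A = - \frac{17}{18}.
So s(n) = - \frac{17 \left(-5\right)^{n}}{18} + \frac{n}{3} - \frac{1}{18}.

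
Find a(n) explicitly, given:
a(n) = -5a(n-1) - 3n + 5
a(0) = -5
First-order linear with linear forcing.
Homogeneous solution: a_h(n) = A·(-5)^n.
Try particular a_p(n) = pn + q. Substituting:
  pn + q = -5(p(n-1) + q) - 3n + 5.
Matching the n-coefficient: p = -5p - 3 ⇒ p = - \frac{1}{2}.
Matching constants: q = 5p - 5q + 5 ⇒ q = \frac{5}{12}.
General: a(n) = A·(-5)^n - \frac{n}{2} + \frac{5}{12}.
Apply a(0) = -5: A + \frac{5}{12} = -5 ⇒ A = - \frac{65}{12}.
So a(n) = - \frac{65 \left(-5\right)^{n}}{12} - \frac{n}{2} + \frac{5}{12}.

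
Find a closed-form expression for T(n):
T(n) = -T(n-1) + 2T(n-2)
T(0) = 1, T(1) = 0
Characteristic equation: x² + x - 2 = 0, which factors as (x - (1))(x - (-2)) = 0.
Roots r₁ = 1, r₂ = -2 (distinct).
General solution: T(n) = A·(1)^n + B·(-2)^n.
From T(0) = 1: A + B = 1.
From T(1) = 0: A - 2B = 0.
Solving: A = \frac{2}{3}, B = \frac{1}{3}.
So T(n) = \frac{\left(-2\right)^{n}}{3} + \frac{2}{3}.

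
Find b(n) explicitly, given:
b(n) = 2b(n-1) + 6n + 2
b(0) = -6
First-order linear with linear forcing.
Homogeneous solution: b_h(n) = A·(2)^n.
Try particular b_p(n) = pn + q. Substituting:
  pn + q = 2(p(n-1) + q) + 6n + 2.
Matching the n-coefficient: p = 2p + 6 ⇒ p = -6.
Matching constants: q = -2p + 2q + 2 ⇒ q = -14.
General: b(n) = A·(2)^n - 6 n - 14.
Apply b(0) = -6: A - 14 = -6 ⇒ A = 8.
So b(n) = 8 \cdot 2^{n} - 6 n - 14.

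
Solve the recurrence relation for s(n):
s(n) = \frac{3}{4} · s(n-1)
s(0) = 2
Pure geometric recurrence with ratio \frac{3}{4}.
By induction s(n) = s(0) · (\frac{3}{4})^n = 2 \left(\frac{3}{4}\right)^{n}.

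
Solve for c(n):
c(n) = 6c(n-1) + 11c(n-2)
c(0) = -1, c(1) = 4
Characteristic equation: x² - 6x - 11 = 0.
Discriminant Δ = (6)² + 4·(11) = 80.
Roots r₁,₂ = (6 ± √80)/2, so r₁ = 3 + 2 \sqrt{5}, r₂ = 3 - 2 \sqrt{5}.
General solution: c(n) = A·r₁^n + B·r₂^n.
From the initial conditions, A + B = -1 and r₁A + r₂B = 4.
Since r₁ - r₂ = √80: A = (4 - (-1)r₂)/√80 = - \frac{1}{2} + \frac{7 \sqrt{5}}{20}, and B = -1 - A = - \frac{7 \sqrt{5}}{20} - \frac{1}{2}.
So c(n) = \left(- \frac{1}{2} + \frac{7 \sqrt{5}}{20}\right)\left(3 + 2 \sqrt{5}\right)^n + \left(- \frac{7 \sqrt{5}}{20} - \frac{1}{2}\right)\left(3 - 2 \sqrt{5}\right)^n.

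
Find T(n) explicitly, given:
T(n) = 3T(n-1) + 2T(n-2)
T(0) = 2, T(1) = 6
Characteristic equation: x² - 3x - 2 = 0.
Discriminant Δ = (3)² + 4·(2) = 17.
Roots r₁,₂ = (3 ± √17)/2, so r₁ = \frac{3}{2} + \frac{\sqrt{17}}{2}, r₂ = \frac{3}{2} - \frac{\sqrt{17}}{2}.
General solution: T(n) = A·r₁^n + B·r₂^n.
From the initial conditions, A + B = 2 and r₁A + r₂B = 6.
Since r₁ - r₂ = √17: A = (6 - (2)r₂)/√17 = \frac{3 \sqrt{17}}{17} + 1, and B = 2 - A = 1 - \frac{3 \sqrt{17}}{17}.
So T(n) = \left(\frac{3 \sqrt{17}}{17} + 1\right)\left(\frac{3}{2} + \frac{\sqrt{17}}{2}\right)^n + \left(1 - \frac{3 \sqrt{17}}{17}\right)\left(\frac{3}{2} - \frac{\sqrt{17}}{2}\right)^n.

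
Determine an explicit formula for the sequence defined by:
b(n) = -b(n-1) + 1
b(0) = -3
First-order linear non-homogeneous.
Homogeneous solution: b_h(n) = A·(-1)^n.
Try constant particular solution b_p = K: K = -K + 1 ⇒ K = \frac{1}{2}.
General: b(n) = A·(-1)^n + \frac{1}{2}.
Apply b(0) = -3: A + \frac{1}{2} = -3 ⇒ A = - \frac{7}{2}.
So b(n) = \frac{1}{2} - \frac{7 \left(-1\right)^{n}}{2}.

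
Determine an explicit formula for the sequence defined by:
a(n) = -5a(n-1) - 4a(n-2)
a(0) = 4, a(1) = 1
Characteristic equation: x² + 5x + 4 = 0, which factors as (x - (-1))(x - (-4)) = 0.
Roots r₁ = -1, r₂ = -4 (distinct).
General solution: a(n) = A·(-1)^n + B·(-4)^n.
From a(0) = 4: A + B = 4.
From a(1) = 1: -A - 4B = 1.
Solving: A = \frac{17}{3}, B = - \frac{5}{3}.
So a(n) = \frac{17 \left(-1\right)^{n}}{3} - \frac{5 \left(-4\right)^{n}}{3}.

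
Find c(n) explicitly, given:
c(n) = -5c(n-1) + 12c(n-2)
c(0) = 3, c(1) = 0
Characteristic equation: x² + 5x - 12 = 0.
Discriminant Δ = (-5)² + 4·(12) = 73.
Roots r₁,₂ = (-5 ± √73)/2, so r₁ = - \frac{5}{2} + \frac{\sqrt{73}}{2}, r₂ = - \frac{\sqrt{73}}{2} - \frac{5}{2}.
General solution: c(n) = A·r₁^n + B·r₂^n.
From the initial conditions, A + B = 3 and r₁A + r₂B = 0.
Since r₁ - r₂ = √73: A = (0 - (3)r₂)/√73 = \frac{15 \sqrt{73}}{146} + \frac{3}{2}, and B = 3 - A = \frac{3}{2} - \frac{15 \sqrt{73}}{146}.
So c(n) = \left(\frac{15 \sqrt{73}}{146} + \frac{3}{2}\right)\left(- \frac{5}{2} + \frac{\sqrt{73}}{2}\right)^n + \left(\frac{3}{2} - \frac{15 \sqrt{73}}{146}\right)\left(- \frac{\sqrt{73}}{2} - \frac{5}{2}\right)^n.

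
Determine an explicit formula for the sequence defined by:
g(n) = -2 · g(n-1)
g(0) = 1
Pure geometric recurrence with ratio -2.
By induction g(n) = g(0) · (-2)^n = \left(-2\right)^{n}.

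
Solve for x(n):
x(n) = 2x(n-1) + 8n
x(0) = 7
First-order linear with linear forcing.
Homogeneous solution: x_h(n) = A·(2)^n.
Try particular x_p(n) = pn + q. Substituting:
  pn + q = 2(p(n-1) + q) + 8n.
Matching the n-coefficient: p = 2p + 8 ⇒ p = -8.
Matching constants: q = -2p + 2q ⇒ q = -16.
General: x(n) = A·(2)^n - 8 n - 16.
Apply x(0) = 7: A - 16 = 7 ⇒ A = 23.
So x(n) = 23 \cdot 2^{n} - 8 n - 16.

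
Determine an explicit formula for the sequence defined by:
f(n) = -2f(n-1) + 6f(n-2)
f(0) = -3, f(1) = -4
Characteristic equation: x² + 2x - 6 = 0.
Discriminant Δ = (-2)² + 4·(6) = 28.
Roots r₁,₂ = (-2 ± √28)/2, so r₁ = -1 + \sqrt{7}, r₂ = - \sqrt{7} - 1.
General solution: f(n) = A·r₁^n + B·r₂^n.
From the initial conditions, A + B = -3 and r₁A + r₂B = -4.
Since r₁ - r₂ = √28: A = (-4 - (-3)r₂)/√28 = - \frac{3}{2} - \frac{\sqrt{7}}{2}, and B = -3 - A = - \frac{3}{2} + \frac{\sqrt{7}}{2}.
So f(n) = \left(- \frac{3}{2} - \frac{\sqrt{7}}{2}\right)\left(-1 + \sqrt{7}\right)^n + \left(- \frac{3}{2} + \frac{\sqrt{7}}{2}\right)\left(- \sqrt{7} - 1\right)^n.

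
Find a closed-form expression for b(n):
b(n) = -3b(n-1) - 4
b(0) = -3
First-order linear non-homogeneous.
Homogeneous solution: b_h(n) = A·(-3)^n.
Try constant particular solution b_p = K: K = -3K - 4 ⇒ K = -1.
General: b(n) = A·(-3)^n - 1.
Apply b(0) = -3: A - 1 = -3 ⇒ A = -2.
So b(n) = - 2 \left(-3\right)^{n} - 1.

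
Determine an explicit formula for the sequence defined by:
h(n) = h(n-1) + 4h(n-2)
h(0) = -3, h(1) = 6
Characteristic equation: x² - x - 4 = 0.
Discriminant Δ = (1)² + 4·(4) = 17.
Roots r₁,₂ = (1 ± √17)/2, so r₁ = \frac{1}{2} + \frac{\sqrt{17}}{2}, r₂ = \frac{1}{2} - \frac{\sqrt{17}}{2}.
General solution: h(n) = A·r₁^n + B·r₂^n.
From the initial conditions, A + B = -3 and r₁A + r₂B = 6.
Since r₁ - r₂ = √17: A = (6 - (-3)r₂)/√17 = - \frac{3}{2} + \frac{15 \sqrt{17}}{34}, and B = -3 - A = - \frac{15 \sqrt{17}}{34} - \frac{3}{2}.
So h(n) = \left(- \frac{3}{2} + \frac{15 \sqrt{17}}{34}\right)\left(\frac{1}{2} + \frac{\sqrt{17}}{2}\right)^n + \left(- \frac{15 \sqrt{17}}{34} - \frac{3}{2}\right)\left(\frac{1}{2} - \frac{\sqrt{17}}{2}\right)^n.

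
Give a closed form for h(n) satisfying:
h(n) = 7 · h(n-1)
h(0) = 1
Pure geometric recurrence with ratio 7.
By induction h(n) = h(0) · (7)^n = 7^{n}.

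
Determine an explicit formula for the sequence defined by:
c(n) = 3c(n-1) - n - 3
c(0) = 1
First-order linear with linear forcing.
Homogeneous solution: c_h(n) = A·(3)^n.
Try particular c_p(n) = pn + q. Substituting:
  pn + q = 3(p(n-1) + q) - n - 3.
Matching the n-coefficient: p = 3p - 1 ⇒ p = \frac{1}{2}.
Matching constants: q = -3p + 3q - 3 ⇒ q = \frac{9}{4}.
General: c(n) = A·(3)^n + \frac{n}{2} + \frac{9}{4}.
Apply c(0) = 1: A + \frac{9}{4} = 1 ⇒ A = - \frac{5}{4}.
So c(n) = - \frac{5 \cdot 3^{n}}{4} + \frac{n}{2} + \frac{9}{4}.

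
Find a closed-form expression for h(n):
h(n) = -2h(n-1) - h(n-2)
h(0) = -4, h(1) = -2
Characteristic equation: x² + 2x + 1 = 0, which is (x - (-1))².
Repeated root r = -1.
General solution: h(n) = (A + Bn)·(-1)^n.
From h(0) = -4: A = -4.
From h(1) = -2: (A + B)·(-1) = -2 ⇒ B = 6.
So h(n) = \left(6 n - 4\right) \cdot (-1)^n.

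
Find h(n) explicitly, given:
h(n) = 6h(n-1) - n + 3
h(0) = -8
First-order linear with linear forcing.
Homogeneous solution: h_h(n) = A·(6)^n.
Try particular h_p(n) = pn + q. Substituting:
  pn + q = 6(p(n-1) + q) - n + 3.
Matching the n-coefficient: p = 6p - 1 ⇒ p = \frac{1}{5}.
Matching constants: q = -6p + 6q + 3 ⇒ q = - \frac{9}{25}.
General: h(n) = A·(6)^n + \frac{n}{5} - \frac{9}{25}.
Apply h(0) = -8: A - \frac{9}{25} = -8 ⇒ A = - \frac{191}{25}.
So h(n) = - \frac{191 \cdot 6^{n}}{25} + \frac{n}{5} - \frac{9}{25}.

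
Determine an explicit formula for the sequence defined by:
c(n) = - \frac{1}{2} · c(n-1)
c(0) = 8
Pure geometric recurrence with ratio - \frac{1}{2}.
By induction c(n) = c(0) · (- \frac{1}{2})^n = 8 \left(- \frac{1}{2}\right)^{n}.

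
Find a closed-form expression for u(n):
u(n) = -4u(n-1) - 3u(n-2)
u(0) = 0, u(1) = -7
Characteristic equation: x² + 4x + 3 = 0, which factors as (x - (-1))(x - (-3)) = 0.
Roots r₁ = -1, r₂ = -3 (distinct).
General solution: u(n) = A·(-1)^n + B·(-3)^n.
From u(0) = 0: A + B = 0.
From u(1) = -7: -A - 3B = -7.
Solving: A = - \frac{7}{2}, B = \frac{7}{2}.
So u(n) = - \frac{7 \left(-1\right)^{n}}{2} + \frac{7 \left(-3\right)^{n}}{2}.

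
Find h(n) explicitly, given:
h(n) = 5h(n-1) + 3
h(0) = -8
First-order linear non-homogeneous.
Homogeneous solution: h_h(n) = A·(5)^n.
Try constant particular solution h_p = K: K = 5K + 3 ⇒ K = - \frac{3}{4}.
General: h(n) = A·(5)^n - \frac{3}{4}.
Apply h(0) = -8: A - \frac{3}{4} = -8 ⇒ A = - \frac{29}{4}.
So h(n) = - \frac{29 \cdot 5^{n}}{4} - \frac{3}{4}.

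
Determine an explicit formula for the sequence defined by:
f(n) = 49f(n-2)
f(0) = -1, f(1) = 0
Characteristic equation: x² - 49 = 0, which factors as (x - (7))(x - (-7)) = 0.
Roots r₁ = 7, r₂ = -7 (distinct).
General solution: f(n) = A·(7)^n + B·(-7)^n.
From f(0) = -1: A + B = -1.
From f(1) = 0: 7A - 7B = 0.
Solving: A = - \frac{1}{2}, B = - \frac{1}{2}.
So f(n) = - \frac{\left(-7\right)^{n}}{2} - \frac{7^{n}}{2}.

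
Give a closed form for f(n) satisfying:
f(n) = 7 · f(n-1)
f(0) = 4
Pure geometric recurrence with ratio 7.
By induction f(n) = f(0) · (7)^n = 4 \cdot 7^{n}.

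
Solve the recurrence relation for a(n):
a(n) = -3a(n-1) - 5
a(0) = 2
First-order linear non-homogeneous.
Homogeneous solution: a_h(n) = A·(-3)^n.
Try constant particular solution a_p = K: K = -3K - 5 ⇒ K = - \frac{5}{4}.
General: a(n) = A·(-3)^n - \frac{5}{4}.
Apply a(0) = 2: A - \frac{5}{4} = 2 ⇒ A = \frac{13}{4}.
So a(n) = \frac{13 \left(-3\right)^{n}}{4} - \frac{5}{4}.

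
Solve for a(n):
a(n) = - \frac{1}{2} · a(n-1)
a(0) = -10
Pure geometric recurrence with ratio - \frac{1}{2}.
By induction a(n) = a(0) · (- \frac{1}{2})^n = - 10 \left(- \frac{1}{2}\right)^{n}.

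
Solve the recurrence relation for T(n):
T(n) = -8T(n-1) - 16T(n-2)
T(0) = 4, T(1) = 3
Characteristic equation: x² + 8x + 16 = 0, which is (x - (-4))².
Repeated root r = -4.
General solution: T(n) = (A + Bn)·(-4)^n.
From T(0) = 4: A = 4.
From T(1) = 3: (A + B)·(-4) = 3 ⇒ B = - \frac{19}{4}.
So T(n) = \left(4 - \frac{19 n}{4}\right) \cdot (-4)^n.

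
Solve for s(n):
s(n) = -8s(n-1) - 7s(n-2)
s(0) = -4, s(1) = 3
Characteristic equation: x² + 8x + 7 = 0, which factors as (x - (-7))(x - (-1)) = 0.
Roots r₁ = -7, r₂ = -1 (distinct).
General solution: s(n) = A·(-7)^n + B·(-1)^n.
From s(0) = -4: A + B = -4.
From s(1) = 3: -7A - B = 3.
Solving: A = \frac{1}{6}, B = - \frac{25}{6}.
So s(n) = - \frac{25 \left(-1\right)^{n}}{6} + \frac{\left(-7\right)^{n}}{6}.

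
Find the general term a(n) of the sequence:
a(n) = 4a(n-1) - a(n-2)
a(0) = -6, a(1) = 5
Characteristic equation: x² - 4x + 1 = 0.
Discriminant Δ = (4)² + 4·(-1) = 12.
Roots r₁,₂ = (4 ± √12)/2, so r₁ = \sqrt{3} + 2, r₂ = 2 - \sqrt{3}.
General solution: a(n) = A·r₁^n + B·r₂^n.
From the initial conditions, A + B = -6 and r₁A + r₂B = 5.
Since r₁ - r₂ = √12: A = (5 - (-6)r₂)/√12 = -3 + \frac{17 \sqrt{3}}{6}, and B = -6 - A = - \frac{17 \sqrt{3}}{6} - 3.
So a(n) = \left(-3 + \frac{17 \sqrt{3}}{6}\right)\left(\sqrt{3} + 2\right)^n + \left(- \frac{17 \sqrt{3}}{6} - 3\right)\left(2 - \sqrt{3}\right)^n.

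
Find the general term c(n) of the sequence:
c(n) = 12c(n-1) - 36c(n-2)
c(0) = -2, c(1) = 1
Characteristic equation: x² - 12x + 36 = 0, which is (x - (6))².
Repeated root r = 6.
General solution: c(n) = (A + Bn)·(6)^n.
From c(0) = -2: A = -2.
From c(1) = 1: (A + B)·(6) = 1 ⇒ B = \frac{13}{6}.
So c(n) = \left(\frac{13 n}{6} - 2\right) \cdot (6)^n.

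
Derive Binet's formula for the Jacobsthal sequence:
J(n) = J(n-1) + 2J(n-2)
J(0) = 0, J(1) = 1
This is the Jacobsthal sequence.
Characteristic equation: x² - x - 2 = 0; roots r₁ = 2, r₂ = -1.
General: J(n) = A·r₁^n + B·r₂^n. Solving with J(0)=0, J(1)=1 gives A = \frac{1}{3}, B = - \frac{1}{3}.
So J(n) = - \frac{\left(-1\right)^{n}}{3} + \frac{2^{n}}{3}.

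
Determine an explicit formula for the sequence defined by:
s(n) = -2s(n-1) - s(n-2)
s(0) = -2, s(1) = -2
Characteristic equation: x² + 2x + 1 = 0, which is (x - (-1))².
Repeated root r = -1.
General solution: s(n) = (A + Bn)·(-1)^n.
From s(0) = -2: A = -2.
From s(1) = -2: (A + B)·(-1) = -2 ⇒ B = 4.
So s(n) = \left(4 n - 2\right) \cdot (-1)^n.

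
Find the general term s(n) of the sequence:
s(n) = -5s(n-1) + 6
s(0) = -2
First-order linear non-homogeneous.
Homogeneous solution: s_h(n) = A·(-5)^n.
Try constant particular solution s_p = K: K = -5K + 6 ⇒ K = 1.
General: s(n) = A·(-5)^n + 1.
Apply s(0) = -2: A + 1 = -2 ⇒ A = -3.
So s(n) = 1 - 3 \left(-5\right)^{n}.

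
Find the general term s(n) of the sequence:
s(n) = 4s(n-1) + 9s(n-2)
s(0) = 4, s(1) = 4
Characteristic equation: x² - 4x - 9 = 0.
Discriminant Δ = (4)² + 4·(9) = 52.
Roots r₁,₂ = (4 ± √52)/2, so r₁ = 2 + \sqrt{13}, r₂ = 2 - \sqrt{13}.
General solution: s(n) = A·r₁^n + B·r₂^n.
From the initial conditions, A + B = 4 and r₁A + r₂B = 4.
Since r₁ - r₂ = √52: A = (4 - (4)r₂)/√52 = 2 - \frac{2 \sqrt{13}}{13}, and B = 4 - A = \frac{2 \sqrt{13}}{13} + 2.
So s(n) = \left(2 - \frac{2 \sqrt{13}}{13}\right)\left(2 + \sqrt{13}\right)^n + \left(\frac{2 \sqrt{13}}{13} + 2\right)\left(2 - \sqrt{13}\right)^n.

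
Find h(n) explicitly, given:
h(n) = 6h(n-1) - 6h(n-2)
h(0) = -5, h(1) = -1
Characteristic equation: x² - 6x + 6 = 0.
Discriminant Δ = (6)² + 4·(-6) = 12.
Roots r₁,₂ = (6 ± √12)/2, so r₁ = \sqrt{3} + 3, r₂ = 3 - \sqrt{3}.
General solution: h(n) = A·r₁^n + B·r₂^n.
From the initial conditions, A + B = -5 and r₁A + r₂B = -1.
Since r₁ - r₂ = √12: A = (-1 - (-5)r₂)/√12 = - \frac{5}{2} + \frac{7 \sqrt{3}}{3}, and B = -5 - A = - \frac{7 \sqrt{3}}{3} - \frac{5}{2}.
So h(n) = \left(- \frac{5}{2} + \frac{7 \sqrt{3}}{3}\right)\left(\sqrt{3} + 3\right)^n + \left(- \frac{7 \sqrt{3}}{3} - \frac{5}{2}\right)\left(3 - \sqrt{3}\right)^n.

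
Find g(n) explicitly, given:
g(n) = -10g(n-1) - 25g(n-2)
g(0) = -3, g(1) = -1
Characteristic equation: x² + 10x + 25 = 0, which is (x - (-5))².
Repeated root r = -5.
General solution: g(n) = (A + Bn)·(-5)^n.
From g(0) = -3: A = -3.
From g(1) = -1: (A + B)·(-5) = -1 ⇒ B = \frac{16}{5}.
So g(n) = \left(\frac{16 n}{5} - 3\right) \cdot (-5)^n.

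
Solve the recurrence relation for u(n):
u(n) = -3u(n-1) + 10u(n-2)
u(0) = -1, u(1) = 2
Characteristic equation: x² + 3x - 10 = 0, which factors as (x - (2))(x - (-5)) = 0.
Roots r₁ = 2, r₂ = -5 (distinct).
General solution: u(n) = A·(2)^n + B·(-5)^n.
From u(0) = -1: A + B = -1.
From u(1) = 2: 2A - 5B = 2.
Solving: A = - \frac{3}{7}, B = - \frac{4}{7}.
So u(n) = - \frac{4 \left(-5\right)^{n}}{7} - \frac{3 \cdot 2^{n}}{7}.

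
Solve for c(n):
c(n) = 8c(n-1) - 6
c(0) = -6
First-order linear non-homogeneous.
Homogeneous solution: c_h(n) = A·(8)^n.
Try constant particular solution c_p = K: K = 8K - 6 ⇒ K = \frac{6}{7}.
General: c(n) = A·(8)^n + \frac{6}{7}.
Apply c(0) = -6: A + \frac{6}{7} = -6 ⇒ A = - \frac{48}{7}.
So c(n) = \frac{6}{7} - \frac{48 \cdot 8^{n}}{7}.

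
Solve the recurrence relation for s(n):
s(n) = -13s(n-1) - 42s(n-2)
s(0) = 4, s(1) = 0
Characteristic equation: x² + 13x + 42 = 0, which factors as (x - (-7))(x - (-6)) = 0.
Roots r₁ = -7, r₂ = -6 (distinct).
General solution: s(n) = A·(-7)^n + B·(-6)^n.
From s(0) = 4: A + B = 4.
From s(1) = 0: -7A - 6B = 0.
Solving: A = -24, B = 28.
So s(n) = 28 \left(-6\right)^{n} - 24 \left(-7\right)^{n}.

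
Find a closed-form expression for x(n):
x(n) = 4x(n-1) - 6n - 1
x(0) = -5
First-order linear with linear forcing.
Homogeneous solution: x_h(n) = A·(4)^n.
Try particular x_p(n) = pn + q. Substituting:
  pn + q = 4(p(n-1) + q) - 6n - 1.
Matching the n-coefficient: p = 4p - 6 ⇒ p = 2.
Matching constants: q = -4p + 4q - 1 ⇒ q = 3.
General: x(n) = A·(4)^n + 2 n + 3.
Apply x(0) = -5: A + 3 = -5 ⇒ A = -8.
So x(n) = - 8 \cdot 4^{n} + 2 n + 3.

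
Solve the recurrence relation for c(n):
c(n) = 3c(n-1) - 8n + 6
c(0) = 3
First-order linear with linear forcing.
Homogeneous solution: c_h(n) = A·(3)^n.
Try particular c_p(n) = pn + q. Substituting:
  pn + q = 3(p(n-1) + q) - 8n + 6.
Matching the n-coefficient: p = 3p - 8 ⇒ p = 4.
Matching constants: q = -3p + 3q + 6 ⇒ q = 3.
General: c(n) = A·(3)^n + 4 n + 3.
Apply c(0) = 3: A + 3 = 3 ⇒ A = 0.
So c(n) = 4 n + 3.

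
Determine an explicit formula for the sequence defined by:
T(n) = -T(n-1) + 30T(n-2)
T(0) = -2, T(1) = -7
Characteristic equation: x² + x - 30 = 0, which factors as (x - (5))(x - (-6)) = 0.
Roots r₁ = 5, r₂ = -6 (distinct).
General solution: T(n) = A·(5)^n + B·(-6)^n.
From T(0) = -2: A + B = -2.
From T(1) = -7: 5A - 6B = -7.
Solving: A = - \frac{19}{11}, B = - \frac{3}{11}.
So T(n) = - \frac{3 \left(-6\right)^{n}}{11} - \frac{19 \cdot 5^{n}}{11}.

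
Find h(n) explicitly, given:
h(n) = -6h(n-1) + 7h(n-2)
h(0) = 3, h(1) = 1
Characteristic equation: x² + 6x - 7 = 0, which factors as (x - (-7))(x - (1)) = 0.
Roots r₁ = -7, r₂ = 1 (distinct).
General solution: h(n) = A·(-7)^n + B·(1)^n.
From h(0) = 3: A + B = 3.
From h(1) = 1: -7A + B = 1.
Solving: A = \frac{1}{4}, B = \frac{11}{4}.
So h(n) = \frac{\left(-7\right)^{n}}{4} + \frac{11}{4}.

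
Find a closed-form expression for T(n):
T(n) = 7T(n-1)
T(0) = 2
This is a homogeneous first-order recurrence with ratio 7.
By induction T(n) = T(0) · (7)^n = 2 \cdot 7^{n}.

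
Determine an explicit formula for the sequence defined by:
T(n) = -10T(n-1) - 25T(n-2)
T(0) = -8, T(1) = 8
Characteristic equation: x² + 10x + 25 = 0, which is (x - (-5))².
Repeated root r = -5.
General solution: T(n) = (A + Bn)·(-5)^n.
From T(0) = -8: A = -8.
From T(1) = 8: (A + B)·(-5) = 8 ⇒ B = \frac{32}{5}.
So T(n) = \left(\frac{32 n}{5} - 8\right) \cdot (-5)^n.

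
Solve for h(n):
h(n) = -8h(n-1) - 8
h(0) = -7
First-order linear non-homogeneous.
Homogeneous solution: h_h(n) = A·(-8)^n.
Try constant particular solution h_p = K: K = -8K - 8 ⇒ K = - \frac{8}{9}.
General: h(n) = A·(-8)^n - \frac{8}{9}.
Apply h(0) = -7: A - \frac{8}{9} = -7 ⇒ A = - \frac{55}{9}.
So h(n) = - \frac{55 \left(-8\right)^{n}}{9} - \frac{8}{9}.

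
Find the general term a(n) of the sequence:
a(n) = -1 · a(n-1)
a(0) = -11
Pure geometric recurrence with ratio -1.
By induction a(n) = a(0) · (-1)^n = - 11 \left(-1\right)^{n}.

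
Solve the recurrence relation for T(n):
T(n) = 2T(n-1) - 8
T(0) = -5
First-order linear non-homogeneous.
Homogeneous solution: T_h(n) = A·(2)^n.
Try constant particular solution T_p = K: K = 2K - 8 ⇒ K = 8.
General: T(n) = A·(2)^n + 8.
Apply T(0) = -5: A + 8 = -5 ⇒ A = -13.
So T(n) = 8 - 13 \cdot 2^{n}.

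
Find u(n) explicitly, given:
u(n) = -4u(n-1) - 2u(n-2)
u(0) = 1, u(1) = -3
Characteristic equation: x² + 4x + 2 = 0.
Discriminant Δ = (-4)² + 4·(-2) = 8.
Roots r₁,₂ = (-4 ± √8)/2, so r₁ = -2 + \sqrt{2}, r₂ = -2 - \sqrt{2}.
General solution: u(n) = A·r₁^n + B·r₂^n.
From the initial conditions, A + B = 1 and r₁A + r₂B = -3.
Since r₁ - r₂ = √8: A = (-3 - (1)r₂)/√8 = \frac{1}{2} - \frac{\sqrt{2}}{4}, and B = 1 - A = \frac{\sqrt{2}}{4} + \frac{1}{2}.
So u(n) = \left(\frac{1}{2} - \frac{\sqrt{2}}{4}\right)\left(-2 + \sqrt{2}\right)^n + \left(\frac{\sqrt{2}}{4} + \frac{1}{2}\right)\left(-2 - \sqrt{2}\right)^n.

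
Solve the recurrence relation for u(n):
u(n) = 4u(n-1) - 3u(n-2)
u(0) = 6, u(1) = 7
Characteristic equation: x² - 4x + 3 = 0, which factors as (x - (1))(x - (3)) = 0.
Roots r₁ = 1, r₂ = 3 (distinct).
General solution: u(n) = A·(1)^n + B·(3)^n.
From u(0) = 6: A + B = 6.
From u(1) = 7: A + 3B = 7.
Solving: A = \frac{11}{2}, B = \frac{1}{2}.
So u(n) = \frac{3^{n}}{2} + \frac{11}{2}.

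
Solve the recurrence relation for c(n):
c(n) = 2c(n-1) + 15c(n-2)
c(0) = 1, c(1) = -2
Characteristic equation: x² - 2x - 15 = 0, which factors as (x - (5))(x - (-3)) = 0.
Roots r₁ = 5, r₂ = -3 (distinct).
General solution: c(n) = A·(5)^n + B·(-3)^n.
From c(0) = 1: A + B = 1.
From c(1) = -2: 5A - 3B = -2.
Solving: A = \frac{1}{8}, B = \frac{7}{8}.
So c(n) = \frac{7 \left(-3\right)^{n}}{8} + \frac{5^{n}}{8}.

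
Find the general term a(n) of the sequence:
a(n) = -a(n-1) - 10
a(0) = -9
First-order linear non-homogeneous.
Homogeneous solution: a_h(n) = A·(-1)^n.
Try constant particular solution a_p = K: K = -K - 10 ⇒ K = -5.
General: a(n) = A·(-1)^n - 5.
Apply a(0) = -9: A - 5 = -9 ⇒ A = -4.
So a(n) = - 4 \left(-1\right)^{n} - 5.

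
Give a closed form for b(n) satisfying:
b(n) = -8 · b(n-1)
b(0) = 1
Pure geometric recurrence with ratio -8.
By induction b(n) = b(0) · (-8)^n = \left(-8\right)^{n}.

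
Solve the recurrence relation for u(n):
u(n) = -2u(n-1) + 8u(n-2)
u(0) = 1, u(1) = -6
Characteristic equation: x² + 2x - 8 = 0, which factors as (x - (2))(x - (-4)) = 0.
Roots r₁ = 2, r₂ = -4 (distinct).
General solution: u(n) = A·(2)^n + B·(-4)^n.
From u(0) = 1: A + B = 1.
From u(1) = -6: 2A - 4B = -6.
Solving: A = - \frac{1}{3}, B = \frac{4}{3}.
So u(n) = \frac{4 \left(-4\right)^{n}}{3} - \frac{2^{n}}{3}.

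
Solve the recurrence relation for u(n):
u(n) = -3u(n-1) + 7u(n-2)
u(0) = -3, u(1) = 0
Characteristic equation: x² + 3x - 7 = 0.
Discriminant Δ = (-3)² + 4·(7) = 37.
Roots r₁,₂ = (-3 ± √37)/2, so r₁ = - \frac{3}{2} + \frac{\sqrt{37}}{2}, r₂ = - \frac{\sqrt{37}}{2} - \frac{3}{2}.
General solution: u(n) = A·r₁^n + B·r₂^n.
From the initial conditions, A + B = -3 and r₁A + r₂B = 0.
Since r₁ - r₂ = √37: A = (0 - (-3)r₂)/√37 = - \frac{3}{2} - \frac{9 \sqrt{37}}{74}, and B = -3 - A = - \frac{3}{2} + \frac{9 \sqrt{37}}{74}.
So u(n) = \left(- \frac{3}{2} - \frac{9 \sqrt{37}}{74}\right)\left(- \frac{3}{2} + \frac{\sqrt{37}}{2}\right)^n + \left(- \frac{3}{2} + \frac{9 \sqrt{37}}{74}\right)\left(- \frac{\sqrt{37}}{2} - \frac{3}{2}\right)^n.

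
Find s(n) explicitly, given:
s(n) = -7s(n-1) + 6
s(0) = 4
First-order linear non-homogeneous.
Homogeneous solution: s_h(n) = A·(-7)^n.
Try constant particular solution s_p = K: K = -7K + 6 ⇒ K = \frac{3}{4}.
General: s(n) = A·(-7)^n + \frac{3}{4}.
Apply s(0) = 4: A + \frac{3}{4} = 4 ⇒ A = \frac{13}{4}.
So s(n) = \frac{13 \left(-7\right)^{n}}{4} + \frac{3}{4}.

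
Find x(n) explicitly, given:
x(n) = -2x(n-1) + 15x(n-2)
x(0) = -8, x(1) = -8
Characteristic equation: x² + 2x - 15 = 0, which factors as (x - (-5))(x - (3)) = 0.
Roots r₁ = -5, r₂ = 3 (distinct).
General solution: x(n) = A·(-5)^n + B·(3)^n.
From x(0) = -8: A + B = -8.
From x(1) = -8: -5A + 3B = -8.
Solving: A = -2, B = -6.
So x(n) = - 2 \left(-5\right)^{n} - 6 \cdot 3^{n}.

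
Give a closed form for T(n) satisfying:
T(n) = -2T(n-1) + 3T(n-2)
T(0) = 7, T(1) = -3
Characteristic equation: x² + 2x - 3 = 0, which factors as (x - (1))(x - (-3)) = 0.
Roots r₁ = 1, r₂ = -3 (distinct).
General solution: T(n) = A·(1)^n + B·(-3)^n.
From T(0) = 7: A + B = 7.
From T(1) = -3: A - 3B = -3.
Solving: A = \frac{9}{2}, B = \frac{5}{2}.
So T(n) = \frac{5 \left(-3\right)^{n}}{2} + \frac{9}{2}.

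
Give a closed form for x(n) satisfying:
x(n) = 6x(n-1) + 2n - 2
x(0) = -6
First-order linear with linear forcing.
Homogeneous solution: x_h(n) = A·(6)^n.
Try particular x_p(n) = pn + q. Substituting:
  pn + q = 6(p(n-1) + q) + 2n - 2.
Matching the n-coefficient: p = 6p + 2 ⇒ p = - \frac{2}{5}.
Matching constants: q = -6p + 6q - 2 ⇒ q = - \frac{2}{25}.
General: x(n) = A·(6)^n - \frac{2 n}{5} - \frac{2}{25}.
Apply x(0) = -6: A - \frac{2}{25} = -6 ⇒ A = - \frac{148}{25}.
So x(n) = - \frac{148 \cdot 6^{n}}{25} - \frac{2 n}{5} - \frac{2}{25}.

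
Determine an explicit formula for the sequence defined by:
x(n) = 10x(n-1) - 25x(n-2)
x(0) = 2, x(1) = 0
Characteristic equation: x² - 10x + 25 = 0, which is (x - (5))².
Repeated root r = 5.
General solution: x(n) = (A + Bn)·(5)^n.
From x(0) = 2: A = 2.
From x(1) = 0: (A + B)·(5) = 0 ⇒ B = -2.
So x(n) = \left(2 - 2 n\right) \cdot (5)^n.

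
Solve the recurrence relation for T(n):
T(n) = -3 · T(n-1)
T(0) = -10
Pure geometric recurrence with ratio -3.
By induction T(n) = T(0) · (-3)^n = - 10 \left(-3\right)^{n}.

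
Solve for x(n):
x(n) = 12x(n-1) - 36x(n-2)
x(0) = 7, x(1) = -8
Characteristic equation: x² - 12x + 36 = 0, which is (x - (6))².
Repeated root r = 6.
General solution: x(n) = (A + Bn)·(6)^n.
From x(0) = 7: A = 7.
From x(1) = -8: (A + B)·(6) = -8 ⇒ B = - \frac{25}{3}.
So x(n) = \left(7 - \frac{25 n}{3}\right) \cdot (6)^n.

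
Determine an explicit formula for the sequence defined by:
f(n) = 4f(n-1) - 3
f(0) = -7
First-order linear non-homogeneous.
Homogeneous solution: f_h(n) = A·(4)^n.
Try constant particular solution f_p = K: K = 4K - 3 ⇒ K = 1.
General: f(n) = A·(4)^n + 1.
Apply f(0) = -7: A + 1 = -7 ⇒ A = -8.
So f(n) = 1 - 8 \cdot 4^{n}.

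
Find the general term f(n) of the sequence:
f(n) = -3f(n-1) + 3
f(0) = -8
First-order linear non-homogeneous.
Homogeneous solution: f_h(n) = A·(-3)^n.
Try constant particular solution f_p = K: K = -3K + 3 ⇒ K = \frac{3}{4}.
General: f(n) = A·(-3)^n + \frac{3}{4}.
Apply f(0) = -8: A + \frac{3}{4} = -8 ⇒ A = - \frac{35}{4}.
So f(n) = \frac{3}{4} - \frac{35 \left(-3\right)^{n}}{4}.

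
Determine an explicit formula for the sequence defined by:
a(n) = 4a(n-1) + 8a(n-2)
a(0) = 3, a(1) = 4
Characteristic equation: x² - 4x - 8 = 0.
Discriminant Δ = (4)² + 4·(8) = 48.
Roots r₁,₂ = (4 ± √48)/2, so r₁ = 2 + 2 \sqrt{3}, r₂ = 2 - 2 \sqrt{3}.
General solution: a(n) = A·r₁^n + B·r₂^n.
From the initial conditions, A + B = 3 and r₁A + r₂B = 4.
Since r₁ - r₂ = √48: A = (4 - (3)r₂)/√48 = \frac{3}{2} - \frac{\sqrt{3}}{6}, and B = 3 - A = \frac{\sqrt{3}}{6} + \frac{3}{2}.
So a(n) = \left(\frac{3}{2} - \frac{\sqrt{3}}{6}\right)\left(2 + 2 \sqrt{3}\right)^n + \left(\frac{\sqrt{3}}{6} + \frac{3}{2}\right)\left(2 - 2 \sqrt{3}\right)^n.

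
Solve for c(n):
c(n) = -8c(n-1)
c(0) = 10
This is a homogeneous first-order recurrence with ratio -8.
By induction c(n) = c(0) · (-8)^n = 10 \left(-8\right)^{n}.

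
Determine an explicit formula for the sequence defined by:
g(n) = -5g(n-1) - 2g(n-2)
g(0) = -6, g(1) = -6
Characteristic equation: x² + 5x + 2 = 0.
Discriminant Δ = (-5)² + 4·(-2) = 17.
Roots r₁,₂ = (-5 ± √17)/2, so r₁ = - \frac{5}{2} + \frac{\sqrt{17}}{2}, r₂ = - \frac{5}{2} - \frac{\sqrt{17}}{2}.
General solution: g(n) = A·r₁^n + B·r₂^n.
From the initial conditions, A + B = -6 and r₁A + r₂B = -6.
Since r₁ - r₂ = √17: A = (-6 - (-6)r₂)/√17 = - \frac{21 \sqrt{17}}{17} - 3, and B = -6 - A = -3 + \frac{21 \sqrt{17}}{17}.
So g(n) = \left(- \frac{21 \sqrt{17}}{17} - 3\right)\left(- \frac{5}{2} + \frac{\sqrt{17}}{2}\right)^n + \left(-3 + \frac{21 \sqrt{17}}{17}\right)\left(- \frac{5}{2} - \frac{\sqrt{17}}{2}\right)^n.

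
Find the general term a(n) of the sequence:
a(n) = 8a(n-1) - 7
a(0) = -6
First-order linear non-homogeneous.
Homogeneous solution: a_h(n) = A·(8)^n.
Try constant particular solution a_p = K: K = 8K - 7 ⇒ K = 1.
General: a(n) = A·(8)^n + 1.
Apply a(0) = -6: A + 1 = -6 ⇒ A = -7.
So a(n) = 1 - 7 \cdot 8^{n}.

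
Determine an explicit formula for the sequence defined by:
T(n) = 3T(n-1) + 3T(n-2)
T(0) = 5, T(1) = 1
Characteristic equation: x² - 3x - 3 = 0.
Discriminant Δ = (3)² + 4·(3) = 21.
Roots r₁,₂ = (3 ± √21)/2, so r₁ = \frac{3}{2} + \frac{\sqrt{21}}{2}, r₂ = \frac{3}{2} - \frac{\sqrt{21}}{2}.
General solution: T(n) = A·r₁^n + B·r₂^n.
From the initial conditions, A + B = 5 and r₁A + r₂B = 1.
Since r₁ - r₂ = √21: A = (1 - (5)r₂)/√21 = \frac{5}{2} - \frac{13 \sqrt{21}}{42}, and B = 5 - A = \frac{13 \sqrt{21}}{42} + \frac{5}{2}.
So T(n) = \left(\frac{5}{2} - \frac{13 \sqrt{21}}{42}\right)\left(\frac{3}{2} + \frac{\sqrt{21}}{2}\right)^n + \left(\frac{13 \sqrt{21}}{42} + \frac{5}{2}\right)\left(\frac{3}{2} - \frac{\sqrt{21}}{2}\right)^n.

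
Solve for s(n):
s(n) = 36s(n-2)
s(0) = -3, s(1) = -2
Characteristic equation: x² - 36 = 0, which factors as (x - (-6))(x - (6)) = 0.
Roots r₁ = -6, r₂ = 6 (distinct).
General solution: s(n) = A·(-6)^n + B·(6)^n.
From s(0) = -3: A + B = -3.
From s(1) = -2: -6A + 6B = -2.
Solving: A = - \frac{4}{3}, B = - \frac{5}{3}.
So s(n) = - \frac{4 \left(-6\right)^{n}}{3} - \frac{5 \cdot 6^{n}}{3}.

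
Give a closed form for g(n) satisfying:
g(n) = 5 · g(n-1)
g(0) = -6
Pure geometric recurrence with ratio 5.
By induction g(n) = g(0) · (5)^n = - 6 \cdot 5^{n}.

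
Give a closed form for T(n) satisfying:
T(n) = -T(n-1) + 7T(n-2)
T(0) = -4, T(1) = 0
Characteristic equation: x² + x - 7 = 0.
Discriminant Δ = (-1)² + 4·(7) = 29.
Roots r₁,₂ = (-1 ± √29)/2, so r₁ = - \frac{1}{2} + \frac{\sqrt{29}}{2}, r₂ = - \frac{\sqrt{29}}{2} - \frac{1}{2}.
General solution: T(n) = A·r₁^n + B·r₂^n.
From the initial conditions, A + B = -4 and r₁A + r₂B = 0.
Since r₁ - r₂ = √29: A = (0 - (-4)r₂)/√29 = -2 - \frac{2 \sqrt{29}}{29}, and B = -4 - A = -2 + \frac{2 \sqrt{29}}{29}.
So T(n) = \left(-2 - \frac{2 \sqrt{29}}{29}\right)\left(- \frac{1}{2} + \frac{\sqrt{29}}{2}\right)^n + \left(-2 + \frac{2 \sqrt{29}}{29}\right)\left(- \frac{\sqrt{29}}{2} - \frac{1}{2}\right)^n.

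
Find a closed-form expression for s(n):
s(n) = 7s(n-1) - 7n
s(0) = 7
First-order linear with linear forcing.
Homogeneous solution: s_h(n) = A·(7)^n.
Try particular s_p(n) = pn + q. Substituting:
  pn + q = 7(p(n-1) + q) - 7n.
Matching the n-coefficient: p = 7p - 7 ⇒ p = \frac{7}{6}.
Matching constants: q = -7p + 7q ⇒ q = \frac{49}{36}.
General: s(n) = A·(7)^n + \frac{7 n}{6} + \frac{49}{36}.
Apply s(0) = 7: A + \frac{49}{36} = 7 ⇒ A = \frac{203}{36}.
So s(n) = \frac{203 \cdot 7^{n}}{36} + \frac{7 n}{6} + \frac{49}{36}.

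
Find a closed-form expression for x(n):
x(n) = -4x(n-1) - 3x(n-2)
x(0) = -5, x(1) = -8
Characteristic equation: x² + 4x + 3 = 0, which factors as (x - (-1))(x - (-3)) = 0.
Roots r₁ = -1, r₂ = -3 (distinct).
General solution: x(n) = A·(-1)^n + B·(-3)^n.
From x(0) = -5: A + B = -5.
From x(1) = -8: -A - 3B = -8.
Solving: A = - \frac{23}{2}, B = \frac{13}{2}.
So x(n) = - \frac{23 \left(-1\right)^{n}}{2} + \frac{13 \left(-3\right)^{n}}{2}.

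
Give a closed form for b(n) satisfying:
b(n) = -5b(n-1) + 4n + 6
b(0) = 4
First-order linear with linear forcing.
Homogeneous solution: b_h(n) = A·(-5)^n.
Try particular b_p(n) = pn + q. Substituting:
  pn + q = -5(p(n-1) + q) + 4n + 6.
Matching the n-coefficient: p = -5p + 4 ⇒ p = \frac{2}{3}.
Matching constants: q = 5p - 5q + 6 ⇒ q = \frac{14}{9}.
General: b(n) = A·(-5)^n + \frac{2 n}{3} + \frac{14}{9}.
Apply b(0) = 4: A + \frac{14}{9} = 4 ⇒ A = \frac{22}{9}.
So b(n) = \frac{22 \left(-5\right)^{n}}{9} + \frac{2 n}{3} + \frac{14}{9}.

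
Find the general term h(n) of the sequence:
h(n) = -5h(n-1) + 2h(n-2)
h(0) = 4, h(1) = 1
Characteristic equation: x² + 5x - 2 = 0.
Discriminant Δ = (-5)² + 4·(2) = 33.
Roots r₁,₂ = (-5 ± √33)/2, so r₁ = - \frac{5}{2} + \frac{\sqrt{33}}{2}, r₂ = - \frac{\sqrt{33}}{2} - \frac{5}{2}.
General solution: h(n) = A·r₁^n + B·r₂^n.
From the initial conditions, A + B = 4 and r₁A + r₂B = 1.
Since r₁ - r₂ = √33: A = (1 - (4)r₂)/√33 = \frac{\sqrt{33}}{3} + 2, and B = 4 - A = 2 - \frac{\sqrt{33}}{3}.
So h(n) = \left(\frac{\sqrt{33}}{3} + 2\right)\left(- \frac{5}{2} + \frac{\sqrt{33}}{2}\right)^n + \left(2 - \frac{\sqrt{33}}{3}\right)\left(- \frac{\sqrt{33}}{2} - \frac{5}{2}\right)^n.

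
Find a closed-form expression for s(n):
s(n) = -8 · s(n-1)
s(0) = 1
Pure geometric recurrence with ratio -8.
By induction s(n) = s(0) · (-8)^n = \left(-8\right)^{n}.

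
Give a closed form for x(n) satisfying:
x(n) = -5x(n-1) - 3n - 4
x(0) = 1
First-order linear with linear forcing.
Homogeneous solution: x_h(n) = A·(-5)^n.
Try particular x_p(n) = pn + q. Substituting:
  pn + q = -5(p(n-1) + q) - 3n - 4.
Matching the n-coefficient: p = -5p - 3 ⇒ p = - \frac{1}{2}.
Matching constants: q = 5p - 5q - 4 ⇒ q = - \frac{13}{12}.
General: x(n) = A·(-5)^n - \frac{n}{2} - \frac{13}{12}.
Apply x(0) = 1: A - \frac{13}{12} = 1 ⇒ A = \frac{25}{12}.
So x(n) = \frac{25 \left(-5\right)^{n}}{12} - \frac{n}{2} - \frac{13}{12}.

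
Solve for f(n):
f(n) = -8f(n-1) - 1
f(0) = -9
First-order linear non-homogeneous.
Homogeneous solution: f_h(n) = A·(-8)^n.
Try constant particular solution f_p = K: K = -8K - 1 ⇒ K = - \frac{1}{9}.
General: f(n) = A·(-8)^n - \frac{1}{9}.
Apply f(0) = -9: A - \frac{1}{9} = -9 ⇒ A = - \frac{80}{9}.
So f(n) = - \frac{80 \left(-8\right)^{n}}{9} - \frac{1}{9}.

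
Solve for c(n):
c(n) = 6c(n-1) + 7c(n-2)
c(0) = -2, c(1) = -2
Characteristic equation: x² - 6x - 7 = 0, which factors as (x - (7))(x - (-1)) = 0.
Roots r₁ = 7, r₂ = -1 (distinct).
General solution: c(n) = A·(7)^n + B·(-1)^n.
From c(0) = -2: A + B = -2.
From c(1) = -2: 7A - B = -2.
Solving: A = - \frac{1}{2}, B = - \frac{3}{2}.
So c(n) = - \frac{3 \left(-1\right)^{n}}{2} - \frac{7^{n}}{2}.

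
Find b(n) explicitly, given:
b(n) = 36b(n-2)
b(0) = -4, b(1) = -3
Characteristic equation: x² - 36 = 0, which factors as (x - (-6))(x - (6)) = 0.
Roots r₁ = -6, r₂ = 6 (distinct).
General solution: b(n) = A·(-6)^n + B·(6)^n.
From b(0) = -4: A + B = -4.
From b(1) = -3: -6A + 6B = -3.
Solving: A = - \frac{7}{4}, B = - \frac{9}{4}.
So b(n) = - \frac{7 \left(-6\right)^{n}}{4} - \frac{9 \cdot 6^{n}}{4}.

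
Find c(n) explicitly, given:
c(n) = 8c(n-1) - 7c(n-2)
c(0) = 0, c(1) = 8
Characteristic equation: x² - 8x + 7 = 0, which factors as (x - (1))(x - (7)) = 0.
Roots r₁ = 1, r₂ = 7 (distinct).
General solution: c(n) = A·(1)^n + B·(7)^n.
From c(0) = 0: A + B = 0.
From c(1) = 8: A + 7B = 8.
Solving: A = - \frac{4}{3}, B = \frac{4}{3}.
So c(n) = \frac{4 \cdot 7^{n}}{3} - \frac{4}{3}.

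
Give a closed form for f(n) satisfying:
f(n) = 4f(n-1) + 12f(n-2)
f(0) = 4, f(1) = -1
Characteristic equation: x² - 4x - 12 = 0, which factors as (x - (-2))(x - (6)) = 0.
Roots r₁ = -2, r₂ = 6 (distinct).
General solution: f(n) = A·(-2)^n + B·(6)^n.
From f(0) = 4: A + B = 4.
From f(1) = -1: -2A + 6B = -1.
Solving: A = \frac{25}{8}, B = \frac{7}{8}.
So f(n) = \frac{25 \left(-2\right)^{n}}{8} + \frac{7 \cdot 6^{n}}{8}.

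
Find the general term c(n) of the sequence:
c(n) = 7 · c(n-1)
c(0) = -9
Pure geometric recurrence with ratio 7.
By induction c(n) = c(0) · (7)^n = - 9 \cdot 7^{n}.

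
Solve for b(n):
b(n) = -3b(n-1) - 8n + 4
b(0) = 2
First-order linear with linear forcing.
Homogeneous solution: b_h(n) = A·(-3)^n.
Try particular b_p(n) = pn + q. Substituting:
  pn + q = -3(p(n-1) + q) - 8n + 4.
Matching the n-coefficient: p = -3p - 8 ⇒ p = -2.
Matching constants: q = 3p - 3q + 4 ⇒ q = - \frac{1}{2}.
General: b(n) = A·(-3)^n - 2 n - \frac{1}{2}.
Apply b(0) = 2: A - \frac{1}{2} = 2 ⇒ A = \frac{5}{2}.
So b(n) = \frac{5 \left(-3\right)^{n}}{2} - 2 n - \frac{1}{2}.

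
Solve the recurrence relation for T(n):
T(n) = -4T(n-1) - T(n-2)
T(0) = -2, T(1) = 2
Characteristic equation: x² + 4x + 1 = 0.
Discriminant Δ = (-4)² + 4·(-1) = 12.
Roots r₁,₂ = (-4 ± √12)/2, so r₁ = -2 + \sqrt{3}, r₂ = -2 - \sqrt{3}.
General solution: T(n) = A·r₁^n + B·r₂^n.
From the initial conditions, A + B = -2 and r₁A + r₂B = 2.
Since r₁ - r₂ = √12: A = (2 - (-2)r₂)/√12 = -1 - \frac{\sqrt{3}}{3}, and B = -2 - A = -1 + \frac{\sqrt{3}}{3}.
So T(n) = \left(-1 - \frac{\sqrt{3}}{3}\right)\left(-2 + \sqrt{3}\right)^n + \left(-1 + \frac{\sqrt{3}}{3}\right)\left(-2 - \sqrt{3}\right)^n.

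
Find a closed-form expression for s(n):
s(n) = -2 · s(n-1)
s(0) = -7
Pure geometric recurrence with ratio -2.
By induction s(n) = s(0) · (-2)^n = - 7 \left(-2\right)^{n}.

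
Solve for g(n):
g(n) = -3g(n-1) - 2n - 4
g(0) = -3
First-order linear with linear forcing.
Homogeneous solution: g_h(n) = A·(-3)^n.
Try particular g_p(n) = pn + q. Substituting:
  pn + q = -3(p(n-1) + q) - 2n - 4.
Matching the n-coefficient: p = -3p - 2 ⇒ p = - \frac{1}{2}.
Matching constants: q = 3p - 3q - 4 ⇒ q = - \frac{11}{8}.
General: g(n) = A·(-3)^n - \frac{n}{2} - \frac{11}{8}.
Apply g(0) = -3: A - \frac{11}{8} = -3 ⇒ A = - \frac{13}{8}.
So g(n) = - \frac{13 \left(-3\right)^{n}}{8} - \frac{n}{2} - \frac{11}{8}.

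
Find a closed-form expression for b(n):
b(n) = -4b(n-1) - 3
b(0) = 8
First-order linear non-homogeneous.
Homogeneous solution: b_h(n) = A·(-4)^n.
Try constant particular solution b_p = K: K = -4K - 3 ⇒ K = - \frac{3}{5}.
General: b(n) = A·(-4)^n - \frac{3}{5}.
Apply b(0) = 8: A - \frac{3}{5} = 8 ⇒ A = \frac{43}{5}.
So b(n) = \frac{43 \left(-4\right)^{n}}{5} - \frac{3}{5}.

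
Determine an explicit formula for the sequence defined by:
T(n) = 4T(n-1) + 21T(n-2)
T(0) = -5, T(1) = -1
Characteristic equation: x² - 4x - 21 = 0, which factors as (x - (7))(x - (-3)) = 0.
Roots r₁ = 7, r₂ = -3 (distinct).
General solution: T(n) = A·(7)^n + B·(-3)^n.
From T(0) = -5: A + B = -5.
From T(1) = -1: 7A - 3B = -1.
Solving: A = - \frac{8}{5}, B = - \frac{17}{5}.
So T(n) = - \frac{17 \left(-3\right)^{n}}{5} - \frac{8 \cdot 7^{n}}{5}.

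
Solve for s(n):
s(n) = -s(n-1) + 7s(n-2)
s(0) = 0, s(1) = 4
Characteristic equation: x² + x - 7 = 0.
Discriminant Δ = (-1)² + 4·(7) = 29.
Roots r₁,₂ = (-1 ± √29)/2, so r₁ = - \frac{1}{2} + \frac{\sqrt{29}}{2}, r₂ = - \frac{\sqrt{29}}{2} - \frac{1}{2}.
General solution: s(n) = A·r₁^n + B·r₂^n.
From the initial conditions, A + B = 0 and r₁A + r₂B = 4.
Since r₁ - r₂ = √29: A = (4 - (0)r₂)/√29 = \frac{4 \sqrt{29}}{29}, and B = 0 - A = - \frac{4 \sqrt{29}}{29}.
So s(n) = \left(\frac{4 \sqrt{29}}{29}\right)\left(- \frac{1}{2} + \frac{\sqrt{29}}{2}\right)^n + \left(- \frac{4 \sqrt{29}}{29}\right)\left(- \frac{\sqrt{29}}{2} - \frac{1}{2}\right)^n.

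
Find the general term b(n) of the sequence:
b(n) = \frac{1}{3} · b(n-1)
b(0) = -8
Pure geometric recurrence with ratio \frac{1}{3}.
By induction b(n) = b(0) · (\frac{1}{3})^n = - 8 \cdot 3^{- n}.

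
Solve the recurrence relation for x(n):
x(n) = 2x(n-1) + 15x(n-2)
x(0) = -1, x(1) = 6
Characteristic equation: x² - 2x - 15 = 0, which factors as (x - (5))(x - (-3)) = 0.
Roots r₁ = 5, r₂ = -3 (distinct).
General solution: x(n) = A·(5)^n + B·(-3)^n.
From x(0) = -1: A + B = -1.
From x(1) = 6: 5A - 3B = 6.
Solving: A = \frac{3}{8}, B = - \frac{11}{8}.
So x(n) = - \frac{11 \left(-3\right)^{n}}{8} + \frac{3 \cdot 5^{n}}{8}.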